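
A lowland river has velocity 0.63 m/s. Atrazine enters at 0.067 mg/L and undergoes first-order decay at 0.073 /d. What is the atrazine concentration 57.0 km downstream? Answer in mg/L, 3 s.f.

Travel time t = 57.0 km / 0.63 m/s = 5.7e+04/0.63 = 9.048e+04 s = 1.047 d.
First-order decay: C = 0.067·exp(−0.073·1.047) = 0.067·0.9264 = 0.06207 mg/L.

0.0621 mg/L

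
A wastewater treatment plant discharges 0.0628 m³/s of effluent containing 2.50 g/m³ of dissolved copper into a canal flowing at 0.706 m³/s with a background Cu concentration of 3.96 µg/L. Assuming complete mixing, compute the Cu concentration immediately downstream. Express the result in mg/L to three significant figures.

0.208 mg/L

3.96 µg/L = 0.00396 mg/L.
Flow-weighted mixing gives C = (0.0628·2.5 + 0.706·0.00396) / (0.0628 + 0.706) = 0.1598/0.7688 = 0.2079 mg/L.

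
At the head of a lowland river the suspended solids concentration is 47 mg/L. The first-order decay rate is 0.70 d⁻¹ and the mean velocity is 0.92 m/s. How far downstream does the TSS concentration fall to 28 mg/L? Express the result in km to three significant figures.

From C = C₀·e^(−kt), t = ln(C₀/C)/k = ln(47/28)/0.70 = 0.5179/0.70 = 0.7399 d.
Distance = v·t = 0.92 m/s × 6.393e+04 s = 5.881e+04 m = 58.81 km.

58.8 km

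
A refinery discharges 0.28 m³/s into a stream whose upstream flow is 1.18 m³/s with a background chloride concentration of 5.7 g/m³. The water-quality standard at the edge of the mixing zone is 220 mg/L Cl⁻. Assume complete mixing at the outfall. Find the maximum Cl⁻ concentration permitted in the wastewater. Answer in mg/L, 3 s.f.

Mass balance: 220·1.46 = 0.28·Cₑ + 1.18·5.7.
Cₑ = (321.2 − 6.726) / 0.28 = 1123 mg/L.

1120 mg/L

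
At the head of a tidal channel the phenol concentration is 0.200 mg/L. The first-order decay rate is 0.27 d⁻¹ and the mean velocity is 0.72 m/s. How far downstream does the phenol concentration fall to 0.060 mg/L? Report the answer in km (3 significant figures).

From C = C₀·e^(−kt), t = ln(C₀/C)/k = ln(0.200/0.060)/0.27 = 1.204/0.27 = 4.459 d.
Distance = v·t = 0.72 m/s × 3.853e+05 s = 2.774e+05 m = 277.4 km.

277 km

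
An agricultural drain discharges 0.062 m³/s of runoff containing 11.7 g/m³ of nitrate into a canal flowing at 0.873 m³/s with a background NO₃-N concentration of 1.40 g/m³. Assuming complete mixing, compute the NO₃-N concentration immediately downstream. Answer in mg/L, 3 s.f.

2.08 mg/L

Flow-weighted mixing gives C = (0.062·11.7 + 0.873·1.4) / (0.062 + 0.873) = 1.948/0.935 = 2.083 mg/L.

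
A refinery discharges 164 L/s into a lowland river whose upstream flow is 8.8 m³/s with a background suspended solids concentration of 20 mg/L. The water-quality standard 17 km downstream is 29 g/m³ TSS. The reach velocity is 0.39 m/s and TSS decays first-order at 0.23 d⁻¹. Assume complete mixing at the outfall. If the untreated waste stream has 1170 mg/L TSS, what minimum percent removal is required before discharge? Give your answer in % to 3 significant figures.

164 L/s = 0.164 m³/s.
Travel time to the compliance point: t = 1.7e+04/0.39 = 4.359e+04 s = 0.5045 d; decay factor exp(−0.23·0.5045) = 0.8904.
So the concentration just after mixing may be at most 29/0.8904 = 32.57 mg/L.
Mass balance: 32.57·8.964 = 0.164·Cₑ + 8.8·20.
Cₑ = (291.9 − 176) / 0.164 = 707 mg/L.
Required removal = 1 − 707/1170 = 39.58 %.

39.6 %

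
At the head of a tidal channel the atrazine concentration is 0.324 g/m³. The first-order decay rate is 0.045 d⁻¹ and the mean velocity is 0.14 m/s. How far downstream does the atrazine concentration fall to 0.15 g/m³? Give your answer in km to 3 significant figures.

207 km

From C = C₀·e^(−kt), t = ln(C₀/C)/k = ln(0.324/0.15)/0.045 = 0.7701/0.045 = 17.11 d.
Distance = v·t = 0.14 m/s × 1.479e+06 s = 2.07e+05 m = 207 km.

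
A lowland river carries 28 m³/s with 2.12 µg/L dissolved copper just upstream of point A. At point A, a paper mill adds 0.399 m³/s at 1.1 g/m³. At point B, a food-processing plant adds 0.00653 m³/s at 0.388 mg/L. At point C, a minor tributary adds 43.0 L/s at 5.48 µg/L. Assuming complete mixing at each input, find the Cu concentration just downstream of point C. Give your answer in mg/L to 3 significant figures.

2.12 µg/L = 0.00212 mg/L.
After input A: C = (28·0.00212 + 0.399·1.1) / 28.4 = 0.01754 mg/L.
After input B: C = (28.4·0.01754 + 0.00653·0.388) / 28.41 = 0.01763 mg/L.
43.0 L/s = 0.043 m³/s.
5.48 µg/L = 0.00548 mg/L.
After input C: C = (28.41·0.01763 + 0.043·0.00548) / 28.45 = 0.01761 mg/L.

0.0176 mg/L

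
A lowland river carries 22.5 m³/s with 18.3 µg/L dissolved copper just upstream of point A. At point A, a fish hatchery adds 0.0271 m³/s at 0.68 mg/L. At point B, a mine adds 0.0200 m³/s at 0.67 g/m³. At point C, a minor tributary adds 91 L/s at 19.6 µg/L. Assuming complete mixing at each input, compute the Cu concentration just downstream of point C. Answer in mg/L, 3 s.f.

0.0197 mg/L

18.3 µg/L = 0.0183 mg/L.
After input A: C = (22.5·0.0183 + 0.0271·0.68) / 22.53 = 0.0191 mg/L.
After input B: C = (22.53·0.0191 + 0.02·0.67) / 22.55 = 0.01967 mg/L.
91 L/s = 0.091 m³/s.
19.6 µg/L = 0.0196 mg/L.
After input C: C = (22.55·0.01967 + 0.091·0.0196) / 22.64 = 0.01967 mg/L.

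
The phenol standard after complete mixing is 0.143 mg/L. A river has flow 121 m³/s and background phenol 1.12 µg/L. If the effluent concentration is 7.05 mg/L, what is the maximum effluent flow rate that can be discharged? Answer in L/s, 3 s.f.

2490 L/s

1.12 µg/L = 0.00112 mg/L.
Mass balance at complete mixing: C_std·(Q_w + Q_r) = Q_w·C_e + Q_r·C_b.
Rearranging, Q_w = Q_r·(C_std − C_b)/(C_e − C_std) = 121·(0.143 − 0.00112) / (7.05 − 0.143) = 2.486 m³/s.
= 2486 L/s.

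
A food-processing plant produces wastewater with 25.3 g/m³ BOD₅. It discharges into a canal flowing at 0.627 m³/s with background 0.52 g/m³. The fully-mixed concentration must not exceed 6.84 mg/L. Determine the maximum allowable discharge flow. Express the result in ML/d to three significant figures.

18.5 ML/d

Mass balance at complete mixing: C_std·(Q_w + Q_r) = Q_w·C_e + Q_r·C_b.
Rearranging, Q_w = Q_r·(C_std − C_b)/(C_e − C_std) = 0.627·(6.84 − 0.52) / (25.3 − 6.84) = 0.2147 m³/s.
= 18.55 ML/d.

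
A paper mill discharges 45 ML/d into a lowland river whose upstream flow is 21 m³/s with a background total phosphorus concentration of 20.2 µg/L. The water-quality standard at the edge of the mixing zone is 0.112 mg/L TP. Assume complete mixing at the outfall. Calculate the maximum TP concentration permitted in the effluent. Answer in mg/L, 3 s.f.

3.81 mg/L

45 ML/d = 0.5208 m³/s.
20.2 µg/L = 0.0202 mg/L.
Mass balance: 0.112·21.52 = 0.5208·Cₑ + 21·0.0202.
Cₑ = (2.41 − 0.4242) / 0.5208 = 3.813 mg/L.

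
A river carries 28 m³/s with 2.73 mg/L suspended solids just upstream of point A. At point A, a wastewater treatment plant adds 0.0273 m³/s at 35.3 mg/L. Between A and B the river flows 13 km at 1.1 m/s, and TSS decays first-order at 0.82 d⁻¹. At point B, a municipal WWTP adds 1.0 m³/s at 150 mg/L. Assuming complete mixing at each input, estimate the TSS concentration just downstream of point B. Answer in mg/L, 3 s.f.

After input A: C = (28·2.73 + 0.0273·35.3) / 28.03 = 2.762 mg/L.
Over the 13 km reach to input B (t = 1.182e+04 s = 0.1368 d), decay gives C = 2.762·exp(−0.82·0.1368) = 2.469 mg/L.
After input B: C = (28.03·2.469 + 1·150) / 29.03 = 7.551 mg/L.

7.55 mg/L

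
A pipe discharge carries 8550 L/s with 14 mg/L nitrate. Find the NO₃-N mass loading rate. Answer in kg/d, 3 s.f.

8550 L/s = 8.55 m³/s.
Mass flux = Q·C = 8.55 m³/s × 14 g/m³ = 119.7 g/s.
= 119.7 g/s × 86.4 = 1.034e+04 kg/d.

10300 kg/d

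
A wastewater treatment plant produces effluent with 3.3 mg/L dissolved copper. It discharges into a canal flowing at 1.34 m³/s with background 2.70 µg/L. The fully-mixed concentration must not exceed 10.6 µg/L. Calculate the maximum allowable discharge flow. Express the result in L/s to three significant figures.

2.70 µg/L = 0.0027 mg/L.
10.6 µg/L = 0.0106 mg/L.
Mass balance at complete mixing: C_std·(Q_w + Q_r) = Q_w·C_e + Q_r·C_b.
Rearranging, Q_w = Q_r·(C_std − C_b)/(C_e − C_std) = 1.34·(0.0106 − 0.0027) / (3.3 − 0.0106) = 0.003218 m³/s.
= 3.218 L/s.

3.22 L/s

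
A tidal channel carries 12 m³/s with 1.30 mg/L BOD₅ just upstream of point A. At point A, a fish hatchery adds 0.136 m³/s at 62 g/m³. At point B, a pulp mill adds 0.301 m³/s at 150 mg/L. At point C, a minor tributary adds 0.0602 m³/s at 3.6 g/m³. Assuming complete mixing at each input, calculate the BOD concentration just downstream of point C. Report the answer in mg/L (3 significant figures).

5.55 mg/L

After input A: C = (12·1.3 + 0.136·62) / 12.14 = 1.98 mg/L.
After input B: C = (12.14·1.98 + 0.301·150) / 12.44 = 5.563 mg/L.
After input C: C = (12.44·5.563 + 0.0602·3.6) / 12.5 = 5.553 mg/L.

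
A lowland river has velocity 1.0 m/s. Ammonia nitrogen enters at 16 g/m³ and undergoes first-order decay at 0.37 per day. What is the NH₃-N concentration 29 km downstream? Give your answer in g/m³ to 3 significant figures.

Travel time t = 29 km / 1.0 m/s = 2.9e+04/1.0 = 2.9e+04 s = 0.3356 d.
First-order decay: C = 16·exp(−0.37·0.3356) = 16·0.8832 = 14.13 g/m³.

14.1 g/m³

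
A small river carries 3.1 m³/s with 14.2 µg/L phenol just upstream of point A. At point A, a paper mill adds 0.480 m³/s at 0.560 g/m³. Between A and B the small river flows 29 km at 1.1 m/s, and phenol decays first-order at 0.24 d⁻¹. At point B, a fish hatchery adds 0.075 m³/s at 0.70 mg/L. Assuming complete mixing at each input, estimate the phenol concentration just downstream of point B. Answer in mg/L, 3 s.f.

0.0939 mg/L

14.2 µg/L = 0.0142 mg/L.
After input A: C = (3.1·0.0142 + 0.48·0.56) / 3.58 = 0.08738 mg/L.
Over the 29 km reach to input B (t = 2.636e+04 s = 0.3051 d), decay gives C = 0.08738·exp(−0.24·0.3051) = 0.08121 mg/L.
After input B: C = (3.58·0.08121 + 0.075·0.7) / 3.655 = 0.09391 mg/L.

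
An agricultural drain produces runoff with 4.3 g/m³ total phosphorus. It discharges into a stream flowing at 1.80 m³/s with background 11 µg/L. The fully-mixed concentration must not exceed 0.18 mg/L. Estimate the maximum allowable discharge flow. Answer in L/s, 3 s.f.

11 µg/L = 0.011 mg/L.
Mass balance at complete mixing: C_std·(Q_w + Q_r) = Q_w·C_e + Q_r·C_b.
Rearranging, Q_w = Q_r·(C_std − C_b)/(C_e − C_std) = 1.80·(0.18 − 0.011) / (4.3 − 0.18) = 0.07383 m³/s.
= 73.83 L/s.

73.8 L/s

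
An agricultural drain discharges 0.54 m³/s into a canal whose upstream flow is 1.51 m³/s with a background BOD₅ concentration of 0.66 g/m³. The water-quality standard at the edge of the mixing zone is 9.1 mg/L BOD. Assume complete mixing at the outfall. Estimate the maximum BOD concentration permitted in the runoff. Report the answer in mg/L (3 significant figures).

32.7 mg/L

Mass balance: 9.1·2.05 = 0.54·Cₑ + 1.51·0.66.
Cₑ = (18.65 − 0.9966) / 0.54 = 32.7 mg/L.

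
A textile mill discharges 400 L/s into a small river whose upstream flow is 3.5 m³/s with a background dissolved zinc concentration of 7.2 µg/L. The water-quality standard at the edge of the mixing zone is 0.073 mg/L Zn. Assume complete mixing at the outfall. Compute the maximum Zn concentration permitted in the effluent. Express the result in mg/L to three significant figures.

0.649 mg/L

400 L/s = 0.4 m³/s.
7.2 µg/L = 0.0072 mg/L.
Mass balance: 0.073·3.9 = 0.4·Cₑ + 3.5·0.0072.
Cₑ = (0.2847 − 0.0252) / 0.4 = 0.6487 mg/L.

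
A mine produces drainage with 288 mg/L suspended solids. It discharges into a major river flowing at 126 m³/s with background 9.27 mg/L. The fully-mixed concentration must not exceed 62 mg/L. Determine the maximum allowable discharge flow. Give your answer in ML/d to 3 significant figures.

2540 ML/d

Mass balance at complete mixing: C_std·(Q_w + Q_r) = Q_w·C_e + Q_r·C_b.
Rearranging, Q_w = Q_r·(C_std − C_b)/(C_e − C_std) = 126·(62 − 9.27) / (288 − 62) = 29.4 m³/s.
= 2540 ML/d.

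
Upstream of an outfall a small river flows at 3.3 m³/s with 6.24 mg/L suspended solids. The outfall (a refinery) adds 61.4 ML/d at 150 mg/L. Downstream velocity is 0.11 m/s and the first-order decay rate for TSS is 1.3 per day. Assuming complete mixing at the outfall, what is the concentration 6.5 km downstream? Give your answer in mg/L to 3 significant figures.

13.0 mg/L

61.4 ML/d = 0.7106 m³/s.
After complete mixing, C₀ = (0.7106·150 + 3.3·6.24) / 4.011 = 31.71 mg/L.
Travel time t = 6500 m / 0.11 m/s = 5.909e+04 s = 0.6839 d.
C = 31.71·exp(−1.3·0.6839) = 31.71·0.411 = 13.03 mg/L.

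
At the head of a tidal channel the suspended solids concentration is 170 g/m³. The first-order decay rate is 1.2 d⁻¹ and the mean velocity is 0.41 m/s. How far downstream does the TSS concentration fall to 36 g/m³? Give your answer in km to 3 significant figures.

45.8 km

From C = C₀·e^(−kt), t = ln(C₀/C)/k = ln(170/36)/1.2 = 1.552/1.2 = 1.294 d.
Distance = v·t = 0.41 m/s × 1.118e+05 s = 4.582e+04 m = 45.82 km.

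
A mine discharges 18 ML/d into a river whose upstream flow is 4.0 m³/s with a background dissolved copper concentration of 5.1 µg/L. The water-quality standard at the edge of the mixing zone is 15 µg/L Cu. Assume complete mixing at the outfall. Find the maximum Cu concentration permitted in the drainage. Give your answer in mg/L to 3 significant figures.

18 ML/d = 0.2083 m³/s.
5.1 µg/L = 0.0051 mg/L.
15 µg/L = 0.015 mg/L.
Mass balance: 0.015·4.208 = 0.2083·Cₑ + 4·0.0051.
Cₑ = (0.06312 − 0.0204) / 0.2083 = 0.2051 mg/L.

0.205 mg/L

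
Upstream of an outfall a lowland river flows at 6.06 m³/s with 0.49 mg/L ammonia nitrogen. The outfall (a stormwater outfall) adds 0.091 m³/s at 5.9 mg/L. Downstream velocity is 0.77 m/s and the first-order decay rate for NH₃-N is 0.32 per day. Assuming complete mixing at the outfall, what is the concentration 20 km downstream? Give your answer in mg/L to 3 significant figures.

After complete mixing, C₀ = (0.091·5.9 + 6.06·0.49) / 6.151 = 0.57 mg/L.
Travel time t = 2e+04 m / 0.77 m/s = 2.597e+04 s = 0.3006 d.
C = 0.57·exp(−0.32·0.3006) = 0.57·0.9083 = 0.5178 mg/L.

0.518 mg/L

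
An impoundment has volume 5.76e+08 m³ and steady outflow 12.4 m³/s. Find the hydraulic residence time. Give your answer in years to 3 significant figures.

1.47 yr

Q = 12.4 m³/s × 3.156e+07 s/yr = 3.913e+08 m³/yr.
Hydraulic residence time τ = V/Q = 5.76e+08/3.913e+08 = 1.472 yr.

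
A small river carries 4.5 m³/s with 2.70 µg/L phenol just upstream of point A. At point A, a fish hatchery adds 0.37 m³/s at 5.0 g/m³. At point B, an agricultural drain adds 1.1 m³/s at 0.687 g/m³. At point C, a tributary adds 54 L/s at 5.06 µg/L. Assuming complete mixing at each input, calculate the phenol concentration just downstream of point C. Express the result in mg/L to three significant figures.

0.435 mg/L

2.70 µg/L = 0.0027 mg/L.
After input A: C = (4.5·0.0027 + 0.37·5) / 4.87 = 0.3824 mg/L.
After input B: C = (4.87·0.3824 + 1.1·0.687) / 5.97 = 0.4385 mg/L.
54 L/s = 0.054 m³/s.
5.06 µg/L = 0.00506 mg/L.
After input C: C = (5.97·0.4385 + 0.054·0.00506) / 6.024 = 0.4346 mg/L.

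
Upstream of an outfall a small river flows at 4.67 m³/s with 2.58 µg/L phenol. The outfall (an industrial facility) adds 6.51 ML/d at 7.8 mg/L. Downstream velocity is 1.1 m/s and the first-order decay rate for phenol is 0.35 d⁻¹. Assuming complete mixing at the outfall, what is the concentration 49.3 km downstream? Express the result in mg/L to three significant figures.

0.105 mg/L

6.51 ML/d = 0.07535 m³/s.
2.58 µg/L = 0.00258 mg/L.
After complete mixing, C₀ = (0.07535·7.8 + 4.67·0.00258) / 4.745 = 0.1264 mg/L.
Travel time t = 4.93e+04 m / 1.1 m/s = 4.482e+04 s = 0.5187 d.
C = 0.1264·exp(−0.35·0.5187) = 0.1264·0.834 = 0.1054 mg/L.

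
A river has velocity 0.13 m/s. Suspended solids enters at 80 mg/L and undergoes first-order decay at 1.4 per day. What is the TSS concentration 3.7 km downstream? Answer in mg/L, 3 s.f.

Travel time t = 3.7 km / 0.13 m/s = 3700/0.13 = 2.846e+04 s = 0.3294 d.
First-order decay: C = 80·exp(−1.4·0.3294) = 80·0.6305 = 50.44 mg/L.

50.4 mg/L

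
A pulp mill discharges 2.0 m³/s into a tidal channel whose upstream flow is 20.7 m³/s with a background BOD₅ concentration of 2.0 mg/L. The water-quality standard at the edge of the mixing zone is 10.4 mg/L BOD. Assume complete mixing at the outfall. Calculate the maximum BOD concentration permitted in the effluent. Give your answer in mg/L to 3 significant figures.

97.3 mg/L

Mass balance: 10.4·22.7 = 2·Cₑ + 20.7·2.
Cₑ = (236.1 − 41.4) / 2 = 97.34 mg/L.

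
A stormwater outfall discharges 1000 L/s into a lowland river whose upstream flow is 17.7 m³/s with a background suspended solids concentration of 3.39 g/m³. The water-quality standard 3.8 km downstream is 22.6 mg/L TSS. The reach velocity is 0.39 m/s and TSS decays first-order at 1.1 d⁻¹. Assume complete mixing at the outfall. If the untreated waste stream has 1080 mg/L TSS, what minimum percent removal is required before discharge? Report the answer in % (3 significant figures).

1000 L/s = 1 m³/s.
Travel time to the compliance point: t = 3800/0.39 = 9744 s = 0.1128 d; decay factor exp(−1.1·0.1128) = 0.8833.
So the concentration just after mixing may be at most 22.6/0.8833 = 25.58 mg/L.
Mass balance: 25.58·18.7 = 1·Cₑ + 17.7·3.39.
Cₑ = (478.4 − 60) / 1 = 418.4 mg/L.
Required removal = 1 − 418.4/1080 = 61.26 %.

61.3 %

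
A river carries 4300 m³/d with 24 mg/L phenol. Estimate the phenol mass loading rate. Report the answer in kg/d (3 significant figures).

103 kg/d

4300 m³/d = 0.04977 m³/s.
Mass flux = Q·C = 0.04977 m³/s × 24 g/m³ = 1.194 g/s.
= 1.194 g/s × 86.4 = 103.2 kg/d.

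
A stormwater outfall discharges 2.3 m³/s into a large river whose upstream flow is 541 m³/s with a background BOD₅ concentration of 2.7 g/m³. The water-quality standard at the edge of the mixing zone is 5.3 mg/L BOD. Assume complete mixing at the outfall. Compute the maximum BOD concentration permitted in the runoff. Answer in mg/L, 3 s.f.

617 mg/L

Mass balance: 5.3·543.3 = 2.3·Cₑ + 541·2.7.
Cₑ = (2879 − 1461) / 2.3 = 616.9 mg/L.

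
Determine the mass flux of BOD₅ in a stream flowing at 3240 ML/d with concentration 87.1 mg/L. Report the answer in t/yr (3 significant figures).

103000 t/yr

3240 ML/d = 37.5 m³/s.
Mass flux = Q·C = 37.5 m³/s × 87.1 g/m³ = 3266 g/s.
= 3266 g/s × 31.56 = 1.031e+05 t/yr.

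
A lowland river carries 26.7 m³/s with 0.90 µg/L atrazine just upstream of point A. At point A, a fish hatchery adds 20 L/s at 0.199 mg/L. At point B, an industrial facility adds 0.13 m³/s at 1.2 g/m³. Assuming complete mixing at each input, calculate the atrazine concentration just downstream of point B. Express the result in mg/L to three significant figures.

0.00685 mg/L

0.90 µg/L = 0.0009 mg/L.
20 L/s = 0.02 m³/s.
After input A: C = (26.7·0.0009 + 0.02·0.199) / 26.72 = 0.001048 mg/L.
After input B: C = (26.72·0.001048 + 0.13·1.2) / 26.85 = 0.006853 mg/L.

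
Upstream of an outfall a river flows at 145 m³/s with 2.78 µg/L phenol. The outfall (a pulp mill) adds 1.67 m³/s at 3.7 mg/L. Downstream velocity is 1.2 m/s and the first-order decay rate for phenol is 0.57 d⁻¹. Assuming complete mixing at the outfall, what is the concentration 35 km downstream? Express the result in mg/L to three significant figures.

0.0370 mg/L

2.78 µg/L = 0.00278 mg/L.
After complete mixing, C₀ = (1.67·3.7 + 145·0.00278) / 146.7 = 0.04488 mg/L.
Travel time t = 3.5e+04 m / 1.2 m/s = 2.917e+04 s = 0.3376 d.
C = 0.04488·exp(−0.57·0.3376) = 0.04488·0.825 = 0.03702 mg/L.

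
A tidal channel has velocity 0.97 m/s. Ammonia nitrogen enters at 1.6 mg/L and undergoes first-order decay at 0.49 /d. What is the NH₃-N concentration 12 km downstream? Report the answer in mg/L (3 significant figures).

1.49 mg/L

Travel time t = 12 km / 0.97 m/s = 1.2e+04/0.97 = 1.237e+04 s = 0.1432 d.
First-order decay: C = 1.6·exp(−0.49·0.1432) = 1.6·0.9322 = 1.492 mg/L.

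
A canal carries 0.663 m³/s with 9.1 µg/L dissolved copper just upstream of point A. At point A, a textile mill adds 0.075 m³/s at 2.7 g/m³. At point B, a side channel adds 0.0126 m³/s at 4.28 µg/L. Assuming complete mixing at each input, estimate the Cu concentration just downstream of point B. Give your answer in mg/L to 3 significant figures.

0.278 mg/L

9.1 µg/L = 0.0091 mg/L.
After input A: C = (0.663·0.0091 + 0.075·2.7) / 0.738 = 0.2826 mg/L.
4.28 µg/L = 0.00428 mg/L.
After input B: C = (0.738·0.2826 + 0.0126·0.00428) / 0.7506 = 0.2779 mg/L.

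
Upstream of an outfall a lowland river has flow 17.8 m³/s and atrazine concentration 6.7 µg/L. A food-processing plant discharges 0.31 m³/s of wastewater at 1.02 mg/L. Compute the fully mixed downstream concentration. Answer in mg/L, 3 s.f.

6.7 µg/L = 0.0067 mg/L.
By mass balance at complete mixing, C = (0.31·1.02 + 17.8·0.0067) / (0.31 + 17.8) = 0.4355/18.11 = 0.02405 mg/L.

0.0240 mg/L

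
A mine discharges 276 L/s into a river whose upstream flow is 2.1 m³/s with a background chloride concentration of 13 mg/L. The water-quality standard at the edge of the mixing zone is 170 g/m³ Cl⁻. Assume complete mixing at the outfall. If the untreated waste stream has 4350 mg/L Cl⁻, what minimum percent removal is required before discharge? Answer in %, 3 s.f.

68.6 %

276 L/s = 0.276 m³/s.
Mass balance: 170·2.376 = 0.276·Cₑ + 2.1·13.
Cₑ = (403.9 − 27.3) / 0.276 = 1365 mg/L.
Required removal = 1 − 1365/4350 = 68.63 %.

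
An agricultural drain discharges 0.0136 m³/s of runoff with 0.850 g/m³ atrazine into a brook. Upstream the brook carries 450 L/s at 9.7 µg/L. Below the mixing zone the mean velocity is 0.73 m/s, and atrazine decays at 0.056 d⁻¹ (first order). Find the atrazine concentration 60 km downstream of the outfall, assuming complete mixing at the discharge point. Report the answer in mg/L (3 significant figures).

0.0326 mg/L

450 L/s = 0.45 m³/s.
9.7 µg/L = 0.0097 mg/L.
After complete mixing, C₀ = (0.0136·0.85 + 0.45·0.0097) / 0.4636 = 0.03435 mg/L.
Travel time t = 6e+04 m / 0.73 m/s = 8.219e+04 s = 0.9513 d.
C = 0.03435·exp(−0.056·0.9513) = 0.03435·0.9481 = 0.03257 mg/L.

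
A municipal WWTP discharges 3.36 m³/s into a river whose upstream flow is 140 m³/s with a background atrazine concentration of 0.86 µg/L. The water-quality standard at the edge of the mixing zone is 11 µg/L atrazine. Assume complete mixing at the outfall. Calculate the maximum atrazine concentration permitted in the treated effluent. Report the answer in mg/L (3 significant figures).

0.434 mg/L

0.86 µg/L = 0.00086 mg/L.
11 µg/L = 0.011 mg/L.
Mass balance: 0.011·143.4 = 3.36·Cₑ + 140·0.00086.
Cₑ = (1.577 − 0.1204) / 3.36 = 0.4335 mg/L.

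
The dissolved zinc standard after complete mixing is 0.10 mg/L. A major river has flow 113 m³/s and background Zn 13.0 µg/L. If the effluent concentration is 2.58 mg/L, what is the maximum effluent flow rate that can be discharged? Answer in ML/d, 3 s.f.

342 ML/d

13.0 µg/L = 0.013 mg/L.
Mass balance at complete mixing: C_std·(Q_w + Q_r) = Q_w·C_e + Q_r·C_b.
Rearranging, Q_w = Q_r·(C_std − C_b)/(C_e − C_std) = 113·(0.1 − 0.013) / (2.58 − 0.1) = 3.964 m³/s.
= 342.5 ML/d.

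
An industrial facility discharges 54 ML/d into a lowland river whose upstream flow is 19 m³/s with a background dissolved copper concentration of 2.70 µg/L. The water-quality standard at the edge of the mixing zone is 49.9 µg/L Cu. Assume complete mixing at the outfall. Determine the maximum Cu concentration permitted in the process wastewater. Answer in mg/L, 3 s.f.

1.48 mg/L

54 ML/d = 0.625 m³/s.
2.70 µg/L = 0.0027 mg/L.
49.9 µg/L = 0.0499 mg/L.
Mass balance: 0.0499·19.62 = 0.625·Cₑ + 19·0.0027.
Cₑ = (0.9793 − 0.0513) / 0.625 = 1.485 mg/L.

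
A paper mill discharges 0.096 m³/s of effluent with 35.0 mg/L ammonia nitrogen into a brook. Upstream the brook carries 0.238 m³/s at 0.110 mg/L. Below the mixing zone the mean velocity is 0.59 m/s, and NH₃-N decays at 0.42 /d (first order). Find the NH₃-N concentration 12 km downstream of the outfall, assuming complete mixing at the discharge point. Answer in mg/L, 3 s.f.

9.18 mg/L

After complete mixing, C₀ = (0.096·35 + 0.238·0.11) / 0.334 = 10.14 mg/L.
Travel time t = 1.2e+04 m / 0.59 m/s = 2.034e+04 s = 0.2354 d.
C = 10.14·exp(−0.42·0.2354) = 10.14·0.9059 = 9.184 mg/L.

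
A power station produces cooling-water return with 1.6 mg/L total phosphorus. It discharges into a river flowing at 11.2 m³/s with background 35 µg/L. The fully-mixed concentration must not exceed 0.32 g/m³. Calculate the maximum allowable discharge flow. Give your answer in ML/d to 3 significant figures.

35 µg/L = 0.035 mg/L.
Mass balance at complete mixing: C_std·(Q_w + Q_r) = Q_w·C_e + Q_r·C_b.
Rearranging, Q_w = Q_r·(C_std − C_b)/(C_e − C_std) = 11.2·(0.32 − 0.035) / (1.6 − 0.32) = 2.494 m³/s.
= 215.5 ML/d.

215 ML/d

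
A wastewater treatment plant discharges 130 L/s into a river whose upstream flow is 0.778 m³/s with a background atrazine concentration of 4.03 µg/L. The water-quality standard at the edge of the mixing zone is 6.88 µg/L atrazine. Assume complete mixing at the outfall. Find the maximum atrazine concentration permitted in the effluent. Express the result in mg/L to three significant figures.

130 L/s = 0.13 m³/s.
4.03 µg/L = 0.00403 mg/L.
6.88 µg/L = 0.00688 mg/L.
Mass balance: 0.00688·0.908 = 0.13·Cₑ + 0.778·0.00403.
Cₑ = (0.006247 − 0.003135) / 0.13 = 0.02394 mg/L.

0.0239 mg/L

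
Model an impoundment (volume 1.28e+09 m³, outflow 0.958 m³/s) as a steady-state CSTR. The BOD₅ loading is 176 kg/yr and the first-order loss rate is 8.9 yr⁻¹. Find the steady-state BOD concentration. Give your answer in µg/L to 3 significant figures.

0.0154 µg/L

Outflow Q = 0.958 m³/s × 3.156e+07 s/yr = 3.023e+07 m³/yr.
Steady-state CSTR mass balance: W = Q·C + k·V·C, so C = W/(Q + kV).
Q + kV = 3.023e+07 + 8.9·1.28e+09 = 1.142e+10 m³/yr.
C = 176/1.142e+10 = 1.541e-08 kg/m³ = 1.541e-05 mg/L = 0.01541 µg/L.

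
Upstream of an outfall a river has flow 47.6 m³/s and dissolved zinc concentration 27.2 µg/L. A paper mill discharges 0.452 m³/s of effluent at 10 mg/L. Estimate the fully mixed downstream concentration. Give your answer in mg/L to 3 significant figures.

27.2 µg/L = 0.0272 mg/L.
Flow-weighted mixing gives C = (0.452·10 + 47.6·0.0272) / (0.452 + 47.6) = 5.815/48.05 = 0.121 mg/L.

0.121 mg/L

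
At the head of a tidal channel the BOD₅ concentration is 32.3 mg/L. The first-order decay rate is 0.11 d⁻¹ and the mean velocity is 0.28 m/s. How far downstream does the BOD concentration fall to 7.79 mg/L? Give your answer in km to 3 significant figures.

From C = C₀·e^(−kt), t = ln(C₀/C)/k = ln(32.3/7.79)/0.11 = 1.422/0.11 = 12.93 d.
Distance = v·t = 0.28 m/s × 1.117e+06 s = 3.128e+05 m = 312.8 km.

313 km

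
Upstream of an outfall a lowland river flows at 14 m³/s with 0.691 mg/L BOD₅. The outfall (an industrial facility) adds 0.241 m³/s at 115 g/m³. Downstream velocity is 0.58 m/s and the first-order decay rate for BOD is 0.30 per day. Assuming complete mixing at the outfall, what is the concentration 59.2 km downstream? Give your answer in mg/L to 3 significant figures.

1.84 mg/L

After complete mixing, C₀ = (0.241·115 + 14·0.691) / 14.24 = 2.625 mg/L.
Travel time t = 5.92e+04 m / 0.58 m/s = 1.021e+05 s = 1.181 d.
C = 2.625·exp(−0.30·1.181) = 2.625·0.7016 = 1.842 mg/L.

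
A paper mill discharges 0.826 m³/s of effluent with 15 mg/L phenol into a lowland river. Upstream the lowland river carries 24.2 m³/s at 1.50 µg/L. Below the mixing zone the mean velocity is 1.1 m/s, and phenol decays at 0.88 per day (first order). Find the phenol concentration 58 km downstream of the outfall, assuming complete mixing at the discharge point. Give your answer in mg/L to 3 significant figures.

1.50 µg/L = 0.0015 mg/L.
After complete mixing, C₀ = (0.826·15 + 24.2·0.0015) / 25.03 = 0.4965 mg/L.
Travel time t = 5.8e+04 m / 1.1 m/s = 5.273e+04 s = 0.6103 d.
C = 0.4965·exp(−0.88·0.6103) = 0.4965·0.5845 = 0.2902 mg/L.

0.290 mg/L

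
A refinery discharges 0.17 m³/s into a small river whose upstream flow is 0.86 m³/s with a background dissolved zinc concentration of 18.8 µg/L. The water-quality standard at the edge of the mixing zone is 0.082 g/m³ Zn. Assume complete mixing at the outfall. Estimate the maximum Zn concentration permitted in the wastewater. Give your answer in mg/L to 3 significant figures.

0.402 mg/L

18.8 µg/L = 0.0188 mg/L.
Mass balance: 0.082·1.03 = 0.17·Cₑ + 0.86·0.0188.
Cₑ = (0.08446 − 0.01617) / 0.17 = 0.4017 mg/L.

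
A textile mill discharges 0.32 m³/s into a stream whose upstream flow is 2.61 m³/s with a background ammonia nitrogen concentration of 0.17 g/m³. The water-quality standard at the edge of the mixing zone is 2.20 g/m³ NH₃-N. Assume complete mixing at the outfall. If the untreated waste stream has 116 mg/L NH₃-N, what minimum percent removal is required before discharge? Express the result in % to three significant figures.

83.8 %

Mass balance: 2.2·2.93 = 0.32·Cₑ + 2.61·0.17.
Cₑ = (6.446 − 0.4437) / 0.32 = 18.76 mg/L.
Required removal = 1 − 18.76/116 = 83.83 %.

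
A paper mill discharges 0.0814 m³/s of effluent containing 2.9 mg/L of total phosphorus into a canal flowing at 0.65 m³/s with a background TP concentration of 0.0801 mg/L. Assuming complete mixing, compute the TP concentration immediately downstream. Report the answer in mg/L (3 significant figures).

0.394 mg/L

By mass balance at complete mixing, C = (0.0814·2.9 + 0.65·0.0801) / (0.0814 + 0.65) = 0.2881/0.7314 = 0.3939 mg/L.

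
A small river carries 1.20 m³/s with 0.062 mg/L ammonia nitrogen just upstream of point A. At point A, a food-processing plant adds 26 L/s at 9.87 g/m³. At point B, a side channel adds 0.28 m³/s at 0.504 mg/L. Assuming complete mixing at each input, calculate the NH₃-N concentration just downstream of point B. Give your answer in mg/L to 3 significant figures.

26 L/s = 0.026 m³/s.
After input A: C = (1.2·0.062 + 0.026·9.87) / 1.226 = 0.27 mg/L.
After input B: C = (1.226·0.27 + 0.28·0.504) / 1.506 = 0.3135 mg/L.

0.314 mg/L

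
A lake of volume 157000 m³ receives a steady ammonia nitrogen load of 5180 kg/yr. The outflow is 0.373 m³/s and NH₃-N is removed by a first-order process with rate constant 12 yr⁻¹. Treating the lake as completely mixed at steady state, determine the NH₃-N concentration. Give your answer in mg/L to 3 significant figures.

0.379 mg/L

Outflow Q = 0.373 m³/s × 3.156e+07 s/yr = 1.177e+07 m³/yr.
Steady-state CSTR mass balance: W = Q·C + k·V·C, so C = W/(Q + kV).
Q + kV = 1.177e+07 + 12·157000 = 1.365e+07 m³/yr.
C = 5180/1.365e+07 = 0.0003793 kg/m³ = 0.3793 mg/L.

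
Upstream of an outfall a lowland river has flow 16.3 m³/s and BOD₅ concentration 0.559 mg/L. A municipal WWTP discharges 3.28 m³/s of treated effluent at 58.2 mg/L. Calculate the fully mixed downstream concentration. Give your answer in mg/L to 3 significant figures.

By mass balance at complete mixing, C = (3.28·58.2 + 16.3·0.559) / (3.28 + 16.3) = 200/19.58 = 10.21 mg/L.

10.2 mg/L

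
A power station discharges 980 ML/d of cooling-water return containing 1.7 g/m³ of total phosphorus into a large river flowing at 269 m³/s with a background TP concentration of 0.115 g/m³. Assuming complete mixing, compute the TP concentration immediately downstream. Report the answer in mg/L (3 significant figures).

0.179 mg/L

980 ML/d = 11.34 m³/s.
Flow-weighted mixing gives C = (11.34·1.7 + 269·0.115) / (11.34 + 269) = 50.22/280.3 = 0.1791 mg/L.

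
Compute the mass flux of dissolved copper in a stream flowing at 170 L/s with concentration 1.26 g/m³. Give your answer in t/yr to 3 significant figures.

6.76 t/yr

170 L/s = 0.17 m³/s.
Mass flux = Q·C = 0.17 m³/s × 1.26 g/m³ = 0.2142 g/s.
= 0.2142 g/s × 31.56 = 6.76 t/yr.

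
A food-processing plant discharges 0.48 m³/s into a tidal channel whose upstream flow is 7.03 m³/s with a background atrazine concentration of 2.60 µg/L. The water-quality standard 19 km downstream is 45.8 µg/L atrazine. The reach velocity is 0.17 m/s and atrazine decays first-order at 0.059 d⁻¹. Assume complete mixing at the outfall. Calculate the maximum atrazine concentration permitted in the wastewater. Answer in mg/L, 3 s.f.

0.735 mg/L

2.60 µg/L = 0.0026 mg/L.
45.8 µg/L = 0.0458 mg/L.
Travel time to the compliance point: t = 1.9e+04/0.17 = 1.118e+05 s = 1.294 d; decay factor exp(−0.059·1.294) = 0.9265.
So the concentration just after mixing may be at most 0.0458/0.9265 = 0.04943 mg/L.
Mass balance: 0.04943·7.51 = 0.48·Cₑ + 7.03·0.0026.
Cₑ = (0.3712 − 0.01828) / 0.48 = 0.7353 mg/L.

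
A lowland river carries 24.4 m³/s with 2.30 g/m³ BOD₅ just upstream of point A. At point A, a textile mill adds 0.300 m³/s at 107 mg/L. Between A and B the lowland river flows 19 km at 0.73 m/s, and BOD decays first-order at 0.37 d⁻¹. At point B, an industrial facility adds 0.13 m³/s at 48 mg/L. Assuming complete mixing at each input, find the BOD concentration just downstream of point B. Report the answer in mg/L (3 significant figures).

3.43 mg/L

After input A: C = (24.4·2.3 + 0.3·107) / 24.7 = 3.572 mg/L.
Over the 19 km reach to input B (t = 2.603e+04 s = 0.3012 d), decay gives C = 3.572·exp(−0.37·0.3012) = 3.195 mg/L.
After input B: C = (24.7·3.195 + 0.13·48) / 24.83 = 3.43 mg/L.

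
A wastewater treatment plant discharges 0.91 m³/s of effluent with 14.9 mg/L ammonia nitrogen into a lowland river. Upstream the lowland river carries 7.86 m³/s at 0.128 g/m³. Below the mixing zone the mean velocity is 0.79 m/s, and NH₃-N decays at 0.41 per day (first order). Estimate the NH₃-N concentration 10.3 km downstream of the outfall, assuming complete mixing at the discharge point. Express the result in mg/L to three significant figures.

1.56 mg/L

After complete mixing, C₀ = (0.91·14.9 + 7.86·0.128) / 8.77 = 1.661 mg/L.
Travel time t = 1.03e+04 m / 0.79 m/s = 1.304e+04 s = 0.1509 d.
C = 1.661·exp(−0.41·0.1509) = 1.661·0.94 = 1.561 mg/L.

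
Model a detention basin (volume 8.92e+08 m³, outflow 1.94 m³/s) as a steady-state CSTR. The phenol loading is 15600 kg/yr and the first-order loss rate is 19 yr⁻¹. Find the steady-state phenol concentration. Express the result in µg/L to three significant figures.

Outflow Q = 1.94 m³/s × 3.156e+07 s/yr = 6.122e+07 m³/yr.
Steady-state CSTR mass balance: W = Q·C + k·V·C, so C = W/(Q + kV).
Q + kV = 6.122e+07 + 19·8.92e+08 = 1.701e+10 m³/yr.
C = 15600/1.701e+10 = 9.171e-07 kg/m³ = 0.0009171 mg/L = 0.9171 µg/L.

0.917 µg/L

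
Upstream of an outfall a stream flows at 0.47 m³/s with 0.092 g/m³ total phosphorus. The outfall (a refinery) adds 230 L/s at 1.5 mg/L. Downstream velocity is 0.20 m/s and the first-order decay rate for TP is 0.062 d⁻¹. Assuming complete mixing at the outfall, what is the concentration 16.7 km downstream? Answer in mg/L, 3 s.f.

230 L/s = 0.23 m³/s.
After complete mixing, C₀ = (0.23·1.5 + 0.47·0.092) / 0.7 = 0.5546 mg/L.
Travel time t = 1.67e+04 m / 0.20 m/s = 8.35e+04 s = 0.9664 d.
C = 0.5546·exp(−0.062·0.9664) = 0.5546·0.9418 = 0.5224 mg/L.

0.522 mg/L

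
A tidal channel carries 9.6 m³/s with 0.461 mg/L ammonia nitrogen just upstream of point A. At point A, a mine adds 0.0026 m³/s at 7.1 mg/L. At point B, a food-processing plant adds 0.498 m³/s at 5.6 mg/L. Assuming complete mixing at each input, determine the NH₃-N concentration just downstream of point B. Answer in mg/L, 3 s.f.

After input A: C = (9.6·0.461 + 0.0026·7.1) / 9.603 = 0.4628 mg/L.
After input B: C = (9.603·0.4628 + 0.498·5.6) / 10.1 = 0.7161 mg/L.

0.716 mg/L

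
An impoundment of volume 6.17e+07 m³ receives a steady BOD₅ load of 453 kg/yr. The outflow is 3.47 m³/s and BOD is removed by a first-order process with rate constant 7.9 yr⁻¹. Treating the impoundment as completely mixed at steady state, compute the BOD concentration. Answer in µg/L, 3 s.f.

0.759 µg/L

Outflow Q = 3.47 m³/s × 3.156e+07 s/yr = 1.095e+08 m³/yr.
Steady-state CSTR mass balance: W = Q·C + k·V·C, so C = W/(Q + kV).
Q + kV = 1.095e+08 + 7.9·6.17e+07 = 5.969e+08 m³/yr.
C = 453/5.969e+08 = 7.589e-07 kg/m³ = 0.0007589 mg/L = 0.7589 µg/L.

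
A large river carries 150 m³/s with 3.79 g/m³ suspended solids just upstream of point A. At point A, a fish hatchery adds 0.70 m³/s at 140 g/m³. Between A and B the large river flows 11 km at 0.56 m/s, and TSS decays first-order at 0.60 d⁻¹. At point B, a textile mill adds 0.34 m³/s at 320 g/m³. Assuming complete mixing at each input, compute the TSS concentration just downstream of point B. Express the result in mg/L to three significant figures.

After input A: C = (150·3.79 + 0.7·140) / 150.7 = 4.423 mg/L.
Over the 11 km reach to input B (t = 1.964e+04 s = 0.2273 d), decay gives C = 4.423·exp(−0.60·0.2273) = 3.859 mg/L.
After input B: C = (150.7·3.859 + 0.34·320) / 151 = 4.57 mg/L.

4.57 mg/L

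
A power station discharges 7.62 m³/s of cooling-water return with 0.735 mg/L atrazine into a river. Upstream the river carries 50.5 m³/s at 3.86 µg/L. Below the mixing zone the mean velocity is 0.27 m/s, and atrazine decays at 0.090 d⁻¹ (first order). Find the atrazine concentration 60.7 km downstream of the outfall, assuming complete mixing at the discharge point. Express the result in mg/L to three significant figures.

3.86 µg/L = 0.00386 mg/L.
After complete mixing, C₀ = (7.62·0.735 + 50.5·0.00386) / 58.12 = 0.09972 mg/L.
Travel time t = 6.07e+04 m / 0.27 m/s = 2.248e+05 s = 2.602 d.
C = 0.09972·exp(−0.090·2.602) = 0.09972·0.7912 = 0.0789 mg/L.

0.0789 mg/L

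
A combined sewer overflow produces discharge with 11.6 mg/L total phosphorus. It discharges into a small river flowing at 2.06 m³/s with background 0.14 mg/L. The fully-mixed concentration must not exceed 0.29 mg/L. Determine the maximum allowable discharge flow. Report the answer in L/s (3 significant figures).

27.3 L/s

Mass balance at complete mixing: C_std·(Q_w + Q_r) = Q_w·C_e + Q_r·C_b.
Rearranging, Q_w = Q_r·(C_std − C_b)/(C_e − C_std) = 2.06·(0.29 − 0.14) / (11.6 − 0.29) = 0.02732 m³/s.
= 27.32 L/s.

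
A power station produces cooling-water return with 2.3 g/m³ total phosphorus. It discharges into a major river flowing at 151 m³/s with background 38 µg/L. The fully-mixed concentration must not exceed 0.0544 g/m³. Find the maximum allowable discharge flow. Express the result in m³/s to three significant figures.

1.10 m³/s

38 µg/L = 0.038 mg/L.
Mass balance at complete mixing: C_std·(Q_w + Q_r) = Q_w·C_e + Q_r·C_b.
Rearranging, Q_w = Q_r·(C_std − C_b)/(C_e − C_std) = 151·(0.0544 − 0.038) / (2.3 − 0.0544) = 1.103 m³/s.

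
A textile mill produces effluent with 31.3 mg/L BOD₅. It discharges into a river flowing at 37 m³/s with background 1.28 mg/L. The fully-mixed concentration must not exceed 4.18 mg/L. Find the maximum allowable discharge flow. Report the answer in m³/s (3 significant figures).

Mass balance at complete mixing: C_std·(Q_w + Q_r) = Q_w·C_e + Q_r·C_b.
Rearranging, Q_w = Q_r·(C_std − C_b)/(C_e − C_std) = 37·(4.18 − 1.28) / (31.3 − 4.18) = 3.956 m³/s.

3.96 m³/s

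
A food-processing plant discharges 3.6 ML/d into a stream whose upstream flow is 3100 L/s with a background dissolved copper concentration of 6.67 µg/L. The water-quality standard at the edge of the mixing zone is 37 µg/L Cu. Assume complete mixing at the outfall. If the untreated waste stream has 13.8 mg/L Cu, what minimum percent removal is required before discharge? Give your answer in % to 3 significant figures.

3.6 ML/d = 0.04167 m³/s.
3100 L/s = 3.1 m³/s.
6.67 µg/L = 0.00667 mg/L.
37 µg/L = 0.037 mg/L.
Mass balance: 0.037·3.142 = 0.04167·Cₑ + 3.1·0.00667.
Cₑ = (0.1162 − 0.02068) / 0.04167 = 2.294 mg/L.
Required removal = 1 − 2.294/13.8 = 83.38 %.

83.4 %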